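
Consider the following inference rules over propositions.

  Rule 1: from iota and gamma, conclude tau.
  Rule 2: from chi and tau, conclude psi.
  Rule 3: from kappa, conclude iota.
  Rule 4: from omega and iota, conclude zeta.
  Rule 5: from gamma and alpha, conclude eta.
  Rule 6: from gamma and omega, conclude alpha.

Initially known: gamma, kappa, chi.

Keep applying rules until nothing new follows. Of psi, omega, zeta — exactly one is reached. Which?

psi

From kappa, Rule 3 gives iota.
iota and gamma hold, so tau follows (Rule 1).
From chi and tau, Rule 2 gives psi.
zeta would need omega and iota (Rule 4), but omega is never established. No rule produces omega, and it is not given.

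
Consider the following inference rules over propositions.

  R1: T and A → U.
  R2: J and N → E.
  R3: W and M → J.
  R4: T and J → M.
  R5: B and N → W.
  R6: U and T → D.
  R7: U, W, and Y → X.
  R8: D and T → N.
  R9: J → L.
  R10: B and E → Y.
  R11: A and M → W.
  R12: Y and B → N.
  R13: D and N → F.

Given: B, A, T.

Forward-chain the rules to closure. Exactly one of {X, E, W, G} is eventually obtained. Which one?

W

T and A hold, so U follows (R1).
U and T hold, so D follows (R6).
D and T hold, so N follows (R8).
From B and N, R5 gives W.
E would need J and N (R2), but J is never established. X would need U, W, and Y (R7), but Y is never established. No rule produces G, and it is not given.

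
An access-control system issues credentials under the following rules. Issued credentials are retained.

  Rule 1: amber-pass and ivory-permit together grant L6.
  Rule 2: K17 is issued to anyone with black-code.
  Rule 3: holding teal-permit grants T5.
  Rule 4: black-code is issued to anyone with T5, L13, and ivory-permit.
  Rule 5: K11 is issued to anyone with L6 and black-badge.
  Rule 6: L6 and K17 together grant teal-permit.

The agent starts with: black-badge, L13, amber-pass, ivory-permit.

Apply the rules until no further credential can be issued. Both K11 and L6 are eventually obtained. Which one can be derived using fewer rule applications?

L6: Holding amber-pass and ivory-permit grants L6 (Rule 1). [1 rule application]
K11: Holding amber-pass and ivory-permit grants L6 (Rule 1). Holding L6 and black-badge grants K11 (Rule 5). [2 rule applications]
L6 needs fewer.

L6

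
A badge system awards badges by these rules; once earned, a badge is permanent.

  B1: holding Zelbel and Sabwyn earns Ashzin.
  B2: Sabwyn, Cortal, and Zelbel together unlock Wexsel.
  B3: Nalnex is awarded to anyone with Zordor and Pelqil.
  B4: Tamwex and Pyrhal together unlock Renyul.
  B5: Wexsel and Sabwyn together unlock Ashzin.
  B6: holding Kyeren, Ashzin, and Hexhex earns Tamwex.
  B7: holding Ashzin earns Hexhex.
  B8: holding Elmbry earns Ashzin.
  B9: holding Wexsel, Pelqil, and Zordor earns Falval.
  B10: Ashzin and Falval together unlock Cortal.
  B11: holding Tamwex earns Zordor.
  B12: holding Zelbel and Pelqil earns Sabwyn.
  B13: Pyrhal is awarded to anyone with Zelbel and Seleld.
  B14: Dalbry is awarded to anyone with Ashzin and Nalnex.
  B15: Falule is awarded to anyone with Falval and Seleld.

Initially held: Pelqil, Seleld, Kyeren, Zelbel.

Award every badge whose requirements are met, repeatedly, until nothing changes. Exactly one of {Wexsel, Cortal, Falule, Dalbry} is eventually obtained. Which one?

Dalbry

With Zelbel and Pelqil, Sabwyn is earned (B12).
With Zelbel and Sabwyn, Ashzin is earned (B1).
With Ashzin, Hexhex is earned (B7).
With Kyeren, Ashzin, and Hexhex, Tamwex is earned (B6).
With Tamwex, Zordor is earned (B11).
With Zordor and Pelqil, Nalnex is earned (B3).
With Ashzin and Nalnex, Dalbry is earned (B14).
Wexsel would need Sabwyn, Cortal, and Zelbel (B2), but Cortal is never earned. Cortal would need Ashzin and Falval (B10), but Falval is never earned. Falule would need Falval and Seleld (B15), but Falval is never earned.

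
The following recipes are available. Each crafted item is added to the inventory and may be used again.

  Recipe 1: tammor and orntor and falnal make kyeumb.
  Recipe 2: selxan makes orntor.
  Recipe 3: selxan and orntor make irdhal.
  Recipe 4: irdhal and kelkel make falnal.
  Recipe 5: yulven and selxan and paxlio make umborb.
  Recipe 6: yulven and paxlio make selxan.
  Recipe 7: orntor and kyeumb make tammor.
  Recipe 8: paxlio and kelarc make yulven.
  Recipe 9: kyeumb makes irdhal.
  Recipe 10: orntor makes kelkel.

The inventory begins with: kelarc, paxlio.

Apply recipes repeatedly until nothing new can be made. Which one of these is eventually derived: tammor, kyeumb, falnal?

falnal

Using Recipe 8, paxlio and kelarc make yulven.
Using Recipe 6, yulven and paxlio make selxan.
Using Recipe 2, selxan makes orntor.
orntor → kelkel (Recipe 10).
Using Recipe 3, selxan and orntor make irdhal.
irdhal and kelkel → falnal (Recipe 4).
kyeumb would need tammor, orntor, and falnal (Recipe 1), but tammor is never obtained. tammor would need orntor and kyeumb (Recipe 7), but kyeumb is never obtained.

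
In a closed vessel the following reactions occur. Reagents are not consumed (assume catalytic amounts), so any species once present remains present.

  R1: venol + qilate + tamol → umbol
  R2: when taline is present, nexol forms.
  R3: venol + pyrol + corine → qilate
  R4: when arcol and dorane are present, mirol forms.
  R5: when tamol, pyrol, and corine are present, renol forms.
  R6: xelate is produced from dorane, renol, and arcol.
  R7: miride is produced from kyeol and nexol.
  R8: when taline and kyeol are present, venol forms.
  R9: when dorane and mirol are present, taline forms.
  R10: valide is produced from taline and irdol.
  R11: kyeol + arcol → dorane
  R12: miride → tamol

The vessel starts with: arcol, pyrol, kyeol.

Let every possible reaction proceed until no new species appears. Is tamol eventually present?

Yes

kyeol and arcol present → dorane forms (R11).
arcol and dorane present → mirol forms (R4).
dorane and mirol present → taline forms (R9).
taline present → nexol forms (R2).
kyeol and nexol present → miride forms (R7).
miride present → tamol forms (R12).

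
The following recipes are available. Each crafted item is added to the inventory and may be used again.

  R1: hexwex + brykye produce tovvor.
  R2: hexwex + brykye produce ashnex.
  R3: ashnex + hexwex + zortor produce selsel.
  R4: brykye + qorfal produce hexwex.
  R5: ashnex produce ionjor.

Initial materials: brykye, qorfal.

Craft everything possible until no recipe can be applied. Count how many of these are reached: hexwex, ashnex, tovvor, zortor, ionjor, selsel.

brykye + qorfal → hexwex (R4).
hexwex + brykye → tovvor (R1).
hexwex + brykye → ashnex (R2).
ashnex → ionjor (R5).
hexwex: reached.
ashnex: reached.
tovvor: reached.
No rule produces zortor, and it is not given.
ionjor: reached.
selsel would need ashnex, hexwex, and zortor (R3), but zortor is never obtained.
Reached: hexwex, ashnex, tovvor, and ionjor — 4 of the 6.

4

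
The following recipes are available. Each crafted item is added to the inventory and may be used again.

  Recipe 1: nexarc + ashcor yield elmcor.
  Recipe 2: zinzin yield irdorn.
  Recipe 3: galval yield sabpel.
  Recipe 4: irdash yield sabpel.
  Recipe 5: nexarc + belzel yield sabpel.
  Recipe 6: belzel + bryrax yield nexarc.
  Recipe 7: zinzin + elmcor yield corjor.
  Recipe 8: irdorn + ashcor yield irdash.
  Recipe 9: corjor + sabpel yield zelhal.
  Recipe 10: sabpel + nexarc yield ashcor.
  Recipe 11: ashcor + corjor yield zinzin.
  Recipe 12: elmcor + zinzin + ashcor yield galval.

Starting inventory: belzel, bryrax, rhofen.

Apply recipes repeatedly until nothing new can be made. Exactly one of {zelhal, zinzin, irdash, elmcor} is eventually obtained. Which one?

belzel + bryrax → nexarc (Recipe 6).
Using Recipe 5, nexarc and belzel make sabpel.
Using Recipe 10, sabpel and nexarc make ashcor.
nexarc + ashcor → elmcor (Recipe 1).
zinzin would need ashcor and corjor (Recipe 11), but corjor is never obtained. zelhal would need corjor and sabpel (Recipe 9), but corjor is never obtained. irdash would need irdorn and ashcor (Recipe 8), but irdorn is never obtained.

elmcor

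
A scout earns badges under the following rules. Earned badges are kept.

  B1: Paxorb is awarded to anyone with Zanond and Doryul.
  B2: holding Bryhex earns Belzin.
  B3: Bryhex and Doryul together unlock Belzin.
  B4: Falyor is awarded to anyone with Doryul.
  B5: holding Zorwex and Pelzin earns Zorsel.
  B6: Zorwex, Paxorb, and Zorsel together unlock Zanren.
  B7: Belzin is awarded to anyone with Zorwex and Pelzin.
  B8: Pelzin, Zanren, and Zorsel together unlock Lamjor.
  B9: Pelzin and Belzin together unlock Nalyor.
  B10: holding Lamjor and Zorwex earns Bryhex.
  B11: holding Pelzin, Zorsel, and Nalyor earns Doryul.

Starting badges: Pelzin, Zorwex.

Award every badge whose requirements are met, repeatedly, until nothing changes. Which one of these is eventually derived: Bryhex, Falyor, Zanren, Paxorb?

Falyor

With Zorwex and Pelzin, Belzin is earned (B7).
With Zorwex and Pelzin, Zorsel is earned (B5).
With Pelzin and Belzin, Nalyor is earned (B9).
With Pelzin, Zorsel, and Nalyor, Doryul is earned (B11).
With Doryul, Falyor is earned (B4).
Zanren would need Zorwex, Paxorb, and Zorsel (B6), but Paxorb is never earned. Paxorb would need Zanond and Doryul (B1), but Zanond is never earned. Bryhex would need Lamjor and Zorwex (B10), but Lamjor is never earned.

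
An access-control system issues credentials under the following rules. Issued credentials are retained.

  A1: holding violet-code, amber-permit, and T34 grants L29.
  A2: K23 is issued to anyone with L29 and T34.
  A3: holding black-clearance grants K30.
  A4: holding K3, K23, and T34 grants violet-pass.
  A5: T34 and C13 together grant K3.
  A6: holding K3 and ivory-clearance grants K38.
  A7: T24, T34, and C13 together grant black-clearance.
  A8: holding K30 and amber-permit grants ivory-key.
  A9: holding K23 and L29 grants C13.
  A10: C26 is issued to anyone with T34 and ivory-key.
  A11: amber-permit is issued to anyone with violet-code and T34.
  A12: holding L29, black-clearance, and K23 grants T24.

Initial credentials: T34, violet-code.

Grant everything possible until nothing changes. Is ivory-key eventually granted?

ivory-key would need K30 and amber-permit (A8), but K30 is never granted.

No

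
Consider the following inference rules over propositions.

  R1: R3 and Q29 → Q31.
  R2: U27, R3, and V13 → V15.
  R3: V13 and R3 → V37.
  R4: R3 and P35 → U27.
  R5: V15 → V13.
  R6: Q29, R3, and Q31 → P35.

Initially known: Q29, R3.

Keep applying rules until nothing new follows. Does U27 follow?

Yes

R3 and Q29 hold, so Q31 follows (R1).
Q29, R3, and Q31 hold, so P35 follows (R6).
R3 and P35 hold, so U27 follows (R4).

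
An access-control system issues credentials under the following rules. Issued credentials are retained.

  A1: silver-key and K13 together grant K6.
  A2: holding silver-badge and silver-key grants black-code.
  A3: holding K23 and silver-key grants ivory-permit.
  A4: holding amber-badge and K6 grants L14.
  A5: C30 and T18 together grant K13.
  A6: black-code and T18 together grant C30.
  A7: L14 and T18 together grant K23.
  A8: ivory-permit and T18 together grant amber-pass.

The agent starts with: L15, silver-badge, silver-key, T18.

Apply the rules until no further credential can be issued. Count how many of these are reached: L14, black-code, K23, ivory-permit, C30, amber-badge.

2

Holding silver-badge and silver-key grants black-code (A2).
Holding black-code and T18 grants C30 (A6).
L14 would need amber-badge and K6 (A4), but amber-badge is never granted.
black-code: reached.
K23 would need L14 and T18 (A7), but L14 is never granted.
ivory-permit would need K23 and silver-key (A3), but K23 is never granted.
C30: reached.
No rule produces amber-badge, and it is not given.
Reached: black-code and C30 — 2 of the 6.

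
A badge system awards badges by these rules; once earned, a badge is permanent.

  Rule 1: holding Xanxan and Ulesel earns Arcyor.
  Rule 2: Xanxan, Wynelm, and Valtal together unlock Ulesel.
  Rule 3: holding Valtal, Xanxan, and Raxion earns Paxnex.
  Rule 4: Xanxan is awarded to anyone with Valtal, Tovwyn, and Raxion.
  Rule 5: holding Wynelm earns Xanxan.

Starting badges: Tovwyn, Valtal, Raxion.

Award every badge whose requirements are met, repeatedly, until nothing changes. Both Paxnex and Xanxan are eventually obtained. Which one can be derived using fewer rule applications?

Xanxan

Xanxan: With Valtal, Tovwyn, and Raxion, Xanxan is earned (Rule 4). [1 rule application]
Paxnex: With Valtal, Tovwyn, and Raxion, Xanxan is earned (Rule 4). With Valtal, Xanxan, and Raxion, Paxnex is earned (Rule 3). [2 rule applications]
Xanxan needs fewer.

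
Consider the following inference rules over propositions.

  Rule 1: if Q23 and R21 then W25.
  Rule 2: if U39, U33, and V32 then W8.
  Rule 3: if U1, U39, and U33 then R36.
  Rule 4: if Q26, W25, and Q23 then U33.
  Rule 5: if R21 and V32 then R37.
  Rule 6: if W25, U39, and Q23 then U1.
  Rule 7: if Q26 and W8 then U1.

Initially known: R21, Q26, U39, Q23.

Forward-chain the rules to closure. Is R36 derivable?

Q23 and R21 hold, so W25 follows (Rule 1).
Q26, W25, and Q23 hold, so U33 follows (Rule 4).
W25, U39, and Q23 hold, so U1 follows (Rule 6).
From U1, U39, and U33, Rule 3 gives R36.

Yes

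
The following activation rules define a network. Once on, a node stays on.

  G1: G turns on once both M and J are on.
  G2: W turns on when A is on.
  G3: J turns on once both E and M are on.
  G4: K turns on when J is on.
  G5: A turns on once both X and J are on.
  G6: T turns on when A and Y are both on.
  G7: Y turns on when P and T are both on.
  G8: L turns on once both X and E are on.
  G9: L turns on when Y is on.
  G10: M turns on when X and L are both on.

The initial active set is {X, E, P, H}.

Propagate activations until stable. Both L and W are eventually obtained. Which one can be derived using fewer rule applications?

L: G8: X and E on → L on. [1 rule application]
W: X and E are on, so L turns on (G8). G10: X and L on → M on. E and M are on, so J turns on (G3). G5: X and J on → A on. G2: A on → W on. [5 rule applications]
L needs fewer.

L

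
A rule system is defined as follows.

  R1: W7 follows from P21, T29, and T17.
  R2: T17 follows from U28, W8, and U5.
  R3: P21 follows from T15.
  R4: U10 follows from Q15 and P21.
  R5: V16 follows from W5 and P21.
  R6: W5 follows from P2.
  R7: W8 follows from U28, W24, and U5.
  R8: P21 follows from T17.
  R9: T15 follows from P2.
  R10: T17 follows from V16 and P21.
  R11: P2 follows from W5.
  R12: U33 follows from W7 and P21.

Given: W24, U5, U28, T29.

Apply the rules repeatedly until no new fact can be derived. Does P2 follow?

P2 would need W5 (R11), but W5 is never established.

No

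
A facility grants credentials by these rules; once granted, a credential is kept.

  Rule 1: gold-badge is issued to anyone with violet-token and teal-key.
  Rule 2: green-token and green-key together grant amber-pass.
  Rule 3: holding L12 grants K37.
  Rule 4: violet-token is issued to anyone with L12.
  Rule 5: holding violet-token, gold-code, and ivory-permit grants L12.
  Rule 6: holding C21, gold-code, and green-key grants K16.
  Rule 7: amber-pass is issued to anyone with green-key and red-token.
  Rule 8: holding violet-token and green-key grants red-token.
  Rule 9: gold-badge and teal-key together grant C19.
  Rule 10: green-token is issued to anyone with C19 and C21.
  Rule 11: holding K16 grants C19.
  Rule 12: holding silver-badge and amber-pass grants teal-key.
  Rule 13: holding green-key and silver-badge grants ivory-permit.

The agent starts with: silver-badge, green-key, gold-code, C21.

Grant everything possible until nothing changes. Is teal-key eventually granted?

Holding C21, gold-code, and green-key grants K16 (Rule 6).
Holding K16 grants C19 (Rule 11).
Holding C19 and C21 grants green-token (Rule 10).
Holding green-token and green-key grants amber-pass (Rule 2).
Holding silver-badge and amber-pass grants teal-key (Rule 12).

Yes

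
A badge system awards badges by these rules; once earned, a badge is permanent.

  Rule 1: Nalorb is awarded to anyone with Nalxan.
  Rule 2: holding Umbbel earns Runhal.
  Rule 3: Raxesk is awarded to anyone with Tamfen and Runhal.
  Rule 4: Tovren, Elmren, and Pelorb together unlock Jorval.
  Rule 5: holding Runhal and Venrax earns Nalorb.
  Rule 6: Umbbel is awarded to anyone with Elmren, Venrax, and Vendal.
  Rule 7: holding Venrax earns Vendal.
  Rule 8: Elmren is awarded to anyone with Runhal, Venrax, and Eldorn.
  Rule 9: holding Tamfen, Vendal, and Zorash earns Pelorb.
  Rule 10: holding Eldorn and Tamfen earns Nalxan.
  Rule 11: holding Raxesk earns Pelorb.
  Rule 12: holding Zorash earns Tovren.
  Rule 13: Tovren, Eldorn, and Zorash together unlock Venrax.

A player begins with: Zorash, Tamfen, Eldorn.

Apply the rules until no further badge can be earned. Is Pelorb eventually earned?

Yes

With Zorash, Tovren is earned (Rule 12).
With Tovren, Eldorn, and Zorash, Venrax is earned (Rule 13).
With Venrax, Vendal is earned (Rule 7).
With Tamfen, Vendal, and Zorash, Pelorb is earned (Rule 9).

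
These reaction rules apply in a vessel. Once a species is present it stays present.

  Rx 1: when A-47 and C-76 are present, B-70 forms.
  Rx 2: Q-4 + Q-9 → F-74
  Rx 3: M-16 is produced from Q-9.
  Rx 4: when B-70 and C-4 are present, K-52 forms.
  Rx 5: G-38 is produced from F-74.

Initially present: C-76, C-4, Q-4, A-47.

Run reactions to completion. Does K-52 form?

A-47 and C-76 present → B-70 forms (Rx 1).
B-70 and C-4 present → K-52 forms (Rx 4).

Yes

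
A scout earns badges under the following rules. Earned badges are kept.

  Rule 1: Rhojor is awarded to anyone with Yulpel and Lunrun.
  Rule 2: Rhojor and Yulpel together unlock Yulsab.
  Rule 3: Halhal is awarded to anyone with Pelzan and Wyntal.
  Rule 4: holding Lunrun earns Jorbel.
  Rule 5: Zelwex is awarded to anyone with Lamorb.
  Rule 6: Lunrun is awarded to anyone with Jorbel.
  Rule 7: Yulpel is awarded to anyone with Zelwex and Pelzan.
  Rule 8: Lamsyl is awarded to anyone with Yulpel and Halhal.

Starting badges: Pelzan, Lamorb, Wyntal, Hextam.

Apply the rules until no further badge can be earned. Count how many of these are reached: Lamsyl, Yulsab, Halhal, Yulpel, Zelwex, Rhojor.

With Pelzan and Wyntal, Halhal is earned (Rule 3).
With Lamorb, Zelwex is earned (Rule 5).
With Zelwex and Pelzan, Yulpel is earned (Rule 7).
With Yulpel and Halhal, Lamsyl is earned (Rule 8).
Lamsyl: reached.
Yulsab would need Rhojor and Yulpel (Rule 2), but Rhojor is never earned.
Halhal: reached.
Yulpel: reached.
Zelwex: reached.
Rhojor would need Yulpel and Lunrun (Rule 1), but Lunrun is never earned.
Reached: Lamsyl, Halhal, Yulpel, and Zelwex — 4 of the 6.

4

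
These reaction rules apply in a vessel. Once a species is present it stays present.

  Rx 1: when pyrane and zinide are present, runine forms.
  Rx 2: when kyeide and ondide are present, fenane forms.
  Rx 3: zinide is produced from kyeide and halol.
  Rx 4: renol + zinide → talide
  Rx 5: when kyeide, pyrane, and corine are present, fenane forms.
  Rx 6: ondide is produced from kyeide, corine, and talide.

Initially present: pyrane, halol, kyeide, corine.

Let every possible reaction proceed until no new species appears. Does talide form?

No

talide would need renol and zinide (Rx 4), but renol never forms.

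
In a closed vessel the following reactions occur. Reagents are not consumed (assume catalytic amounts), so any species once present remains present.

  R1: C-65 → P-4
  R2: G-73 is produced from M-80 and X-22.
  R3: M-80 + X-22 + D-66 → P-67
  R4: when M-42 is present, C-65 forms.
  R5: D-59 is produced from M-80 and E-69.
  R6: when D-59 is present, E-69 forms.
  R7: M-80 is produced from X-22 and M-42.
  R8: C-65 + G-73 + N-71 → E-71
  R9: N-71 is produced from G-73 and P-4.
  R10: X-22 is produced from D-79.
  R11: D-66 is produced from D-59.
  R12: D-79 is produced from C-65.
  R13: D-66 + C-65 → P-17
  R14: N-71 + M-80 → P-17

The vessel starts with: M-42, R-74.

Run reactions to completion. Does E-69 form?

No

E-69 would need D-59 (R6), but D-59 never forms.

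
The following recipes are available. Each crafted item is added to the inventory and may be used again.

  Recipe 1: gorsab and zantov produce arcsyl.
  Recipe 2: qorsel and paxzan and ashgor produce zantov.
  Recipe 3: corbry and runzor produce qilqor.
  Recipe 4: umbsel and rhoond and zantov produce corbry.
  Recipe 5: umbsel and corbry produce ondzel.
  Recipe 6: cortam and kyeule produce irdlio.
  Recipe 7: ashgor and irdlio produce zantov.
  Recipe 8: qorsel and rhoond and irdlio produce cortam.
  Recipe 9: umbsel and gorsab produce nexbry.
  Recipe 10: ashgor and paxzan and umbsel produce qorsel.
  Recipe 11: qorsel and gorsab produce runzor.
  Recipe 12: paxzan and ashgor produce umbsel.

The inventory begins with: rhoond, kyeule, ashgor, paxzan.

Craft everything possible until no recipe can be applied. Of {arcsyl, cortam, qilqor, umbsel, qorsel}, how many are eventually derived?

paxzan and ashgor → umbsel (Recipe 12).
ashgor and paxzan and umbsel → qorsel (Recipe 10).
arcsyl would need gorsab and zantov (Recipe 1), but gorsab is never obtained.
cortam would need qorsel, rhoond, and irdlio (Recipe 8), but irdlio is never obtained.
qilqor would need corbry and runzor (Recipe 3), but runzor is never obtained.
umbsel: reached.
qorsel: reached.
Reached: umbsel and qorsel — 2 of the 5.

2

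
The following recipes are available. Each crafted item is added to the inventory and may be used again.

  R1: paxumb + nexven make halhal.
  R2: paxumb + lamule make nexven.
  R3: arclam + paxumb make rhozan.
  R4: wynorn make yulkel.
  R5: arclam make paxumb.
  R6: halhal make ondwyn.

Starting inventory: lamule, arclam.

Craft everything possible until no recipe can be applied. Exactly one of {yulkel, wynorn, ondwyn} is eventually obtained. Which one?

ondwyn

arclam → paxumb (R5).
paxumb + lamule → nexven (R2).
Using R1, paxumb and nexven make halhal.
halhal → ondwyn (R6).
yulkel would need wynorn (R4), but wynorn is never obtained. No rule produces wynorn, and it is not given.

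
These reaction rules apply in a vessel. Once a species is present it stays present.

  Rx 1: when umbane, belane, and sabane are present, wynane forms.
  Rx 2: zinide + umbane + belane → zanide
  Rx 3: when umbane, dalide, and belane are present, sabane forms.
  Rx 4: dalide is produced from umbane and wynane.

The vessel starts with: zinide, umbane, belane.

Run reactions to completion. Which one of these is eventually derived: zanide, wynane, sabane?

zinide, umbane, and belane present → zanide forms (Rx 2).
wynane would need umbane, belane, and sabane (Rx 1), but sabane never forms. sabane would need umbane, dalide, and belane (Rx 3), but dalide never forms.

zanide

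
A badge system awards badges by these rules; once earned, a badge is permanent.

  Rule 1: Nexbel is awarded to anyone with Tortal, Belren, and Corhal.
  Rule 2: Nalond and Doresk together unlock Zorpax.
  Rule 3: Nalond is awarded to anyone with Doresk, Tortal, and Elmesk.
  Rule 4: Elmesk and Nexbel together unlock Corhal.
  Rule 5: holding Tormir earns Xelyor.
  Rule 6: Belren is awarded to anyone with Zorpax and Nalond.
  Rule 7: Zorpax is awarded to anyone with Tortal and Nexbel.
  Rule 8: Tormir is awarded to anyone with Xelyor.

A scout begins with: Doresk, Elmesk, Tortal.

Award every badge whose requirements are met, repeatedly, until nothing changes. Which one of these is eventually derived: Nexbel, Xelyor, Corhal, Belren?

Belren

With Doresk, Tortal, and Elmesk, Nalond is earned (Rule 3).
With Nalond and Doresk, Zorpax is earned (Rule 2).
With Zorpax and Nalond, Belren is earned (Rule 6).
Xelyor would need Tormir (Rule 5), but Tormir is never earned. Nexbel would need Tortal, Belren, and Corhal (Rule 1), but Corhal is never earned. Corhal would need Elmesk and Nexbel (Rule 4), but Nexbel is never earned.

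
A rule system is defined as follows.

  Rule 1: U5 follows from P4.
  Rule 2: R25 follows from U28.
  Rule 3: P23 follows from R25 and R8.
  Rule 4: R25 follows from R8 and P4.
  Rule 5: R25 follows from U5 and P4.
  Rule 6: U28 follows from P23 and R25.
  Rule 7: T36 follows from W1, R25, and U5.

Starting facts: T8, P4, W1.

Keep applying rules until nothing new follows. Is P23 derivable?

P23 would need R25 and R8 (Rule 3), but R8 is never established.

No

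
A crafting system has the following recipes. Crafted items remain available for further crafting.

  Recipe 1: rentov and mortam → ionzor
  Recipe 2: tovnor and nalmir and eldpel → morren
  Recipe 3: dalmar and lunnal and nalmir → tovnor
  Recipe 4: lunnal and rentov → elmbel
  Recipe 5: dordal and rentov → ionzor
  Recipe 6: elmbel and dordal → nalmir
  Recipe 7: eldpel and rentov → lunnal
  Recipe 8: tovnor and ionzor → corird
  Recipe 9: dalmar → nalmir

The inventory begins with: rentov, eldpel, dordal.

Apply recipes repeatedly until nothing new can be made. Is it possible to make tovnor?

No

tovnor would need dalmar, lunnal, and nalmir (Recipe 3), but dalmar is never obtained.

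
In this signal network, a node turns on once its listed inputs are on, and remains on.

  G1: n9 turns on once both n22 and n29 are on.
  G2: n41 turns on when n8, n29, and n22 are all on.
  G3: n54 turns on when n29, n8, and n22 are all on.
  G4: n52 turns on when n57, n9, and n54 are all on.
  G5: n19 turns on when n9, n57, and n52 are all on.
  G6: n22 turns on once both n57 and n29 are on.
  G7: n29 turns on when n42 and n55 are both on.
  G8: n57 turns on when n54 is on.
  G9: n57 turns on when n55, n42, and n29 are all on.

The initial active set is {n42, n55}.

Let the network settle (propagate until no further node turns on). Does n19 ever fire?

n19 would need n9, n57, and n52 (G5), but n52 never turns on.

No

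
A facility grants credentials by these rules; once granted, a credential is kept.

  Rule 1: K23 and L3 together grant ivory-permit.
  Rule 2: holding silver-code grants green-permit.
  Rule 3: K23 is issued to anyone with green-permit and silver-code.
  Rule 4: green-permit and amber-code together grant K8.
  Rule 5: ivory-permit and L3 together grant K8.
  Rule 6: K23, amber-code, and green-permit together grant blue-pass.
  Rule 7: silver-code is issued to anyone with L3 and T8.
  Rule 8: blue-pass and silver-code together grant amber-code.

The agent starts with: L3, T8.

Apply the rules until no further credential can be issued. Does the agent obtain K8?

Yes

Holding L3 and T8 grants silver-code (Rule 7).
Holding silver-code grants green-permit (Rule 2).
Holding green-permit and silver-code grants K23 (Rule 3).
Holding K23 and L3 grants ivory-permit (Rule 1).
Holding ivory-permit and L3 grants K8 (Rule 5).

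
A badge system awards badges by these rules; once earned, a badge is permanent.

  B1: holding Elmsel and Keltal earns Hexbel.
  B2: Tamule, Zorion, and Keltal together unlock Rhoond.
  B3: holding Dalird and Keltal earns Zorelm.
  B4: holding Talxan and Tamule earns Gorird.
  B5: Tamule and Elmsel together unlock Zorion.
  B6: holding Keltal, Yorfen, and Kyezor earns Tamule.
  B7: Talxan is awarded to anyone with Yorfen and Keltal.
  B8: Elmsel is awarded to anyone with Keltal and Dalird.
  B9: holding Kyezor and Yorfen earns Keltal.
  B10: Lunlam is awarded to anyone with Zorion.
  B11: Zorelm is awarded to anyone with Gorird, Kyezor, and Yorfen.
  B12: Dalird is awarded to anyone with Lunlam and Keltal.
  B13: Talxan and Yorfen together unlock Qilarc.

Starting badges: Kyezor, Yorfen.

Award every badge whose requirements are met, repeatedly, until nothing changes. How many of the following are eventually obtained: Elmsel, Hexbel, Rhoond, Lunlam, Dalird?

Elmsel would need Keltal and Dalird (B8), but Dalird is never earned.
Hexbel would need Elmsel and Keltal (B1), but Elmsel is never earned.
Rhoond would need Tamule, Zorion, and Keltal (B2), but Zorion is never earned.
Lunlam would need Zorion (B10), but Zorion is never earned.
Dalird would need Lunlam and Keltal (B12), but Lunlam is never earned.
None of the 5 are reached.

0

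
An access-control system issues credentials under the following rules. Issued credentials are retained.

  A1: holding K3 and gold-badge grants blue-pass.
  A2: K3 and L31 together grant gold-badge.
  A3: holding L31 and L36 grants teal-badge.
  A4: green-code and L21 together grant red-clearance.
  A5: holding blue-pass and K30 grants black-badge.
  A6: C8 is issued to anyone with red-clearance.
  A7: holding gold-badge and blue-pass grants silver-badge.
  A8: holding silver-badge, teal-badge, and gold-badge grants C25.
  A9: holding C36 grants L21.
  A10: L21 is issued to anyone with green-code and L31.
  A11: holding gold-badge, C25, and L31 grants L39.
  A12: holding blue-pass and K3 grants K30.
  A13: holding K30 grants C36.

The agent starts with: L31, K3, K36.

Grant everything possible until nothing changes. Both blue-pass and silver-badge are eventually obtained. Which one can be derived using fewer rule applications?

blue-pass: Holding K3 and L31 grants gold-badge (A2). Holding K3 and gold-badge grants blue-pass (A1). [2 rule applications]
silver-badge: Holding K3 and L31 grants gold-badge (A2). Holding K3 and gold-badge grants blue-pass (A1). Holding gold-badge and blue-pass grants silver-badge (A7). [3 rule applications]
blue-pass needs fewer.

blue-pass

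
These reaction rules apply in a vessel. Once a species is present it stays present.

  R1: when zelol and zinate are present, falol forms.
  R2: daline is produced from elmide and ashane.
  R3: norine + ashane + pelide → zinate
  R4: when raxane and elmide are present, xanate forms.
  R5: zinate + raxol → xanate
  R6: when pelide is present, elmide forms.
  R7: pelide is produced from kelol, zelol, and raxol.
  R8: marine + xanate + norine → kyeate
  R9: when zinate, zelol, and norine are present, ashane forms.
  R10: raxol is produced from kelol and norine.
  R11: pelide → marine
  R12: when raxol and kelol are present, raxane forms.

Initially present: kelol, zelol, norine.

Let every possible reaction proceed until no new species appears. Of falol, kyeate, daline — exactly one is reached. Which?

kyeate

kelol and norine present → raxol forms (R10).
kelol, zelol, and raxol present → pelide forms (R7).
raxol and kelol present → raxane forms (R12).
pelide present → marine forms (R11).
pelide present → elmide forms (R6).
raxane and elmide present → xanate forms (R4).
marine, xanate, and norine present → kyeate forms (R8).
daline would need elmide and ashane (R2), but ashane never forms. falol would need zelol and zinate (R1), but zinate never forms.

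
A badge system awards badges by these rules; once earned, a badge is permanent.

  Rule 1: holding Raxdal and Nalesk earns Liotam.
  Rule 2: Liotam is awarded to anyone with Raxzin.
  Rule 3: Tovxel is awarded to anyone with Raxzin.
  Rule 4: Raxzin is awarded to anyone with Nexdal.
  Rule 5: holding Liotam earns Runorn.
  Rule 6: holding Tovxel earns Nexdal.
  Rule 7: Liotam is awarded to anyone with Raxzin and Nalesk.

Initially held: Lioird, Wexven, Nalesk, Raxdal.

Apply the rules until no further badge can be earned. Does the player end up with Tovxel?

Tovxel would need Raxzin (Rule 3), but Raxzin is never earned.

No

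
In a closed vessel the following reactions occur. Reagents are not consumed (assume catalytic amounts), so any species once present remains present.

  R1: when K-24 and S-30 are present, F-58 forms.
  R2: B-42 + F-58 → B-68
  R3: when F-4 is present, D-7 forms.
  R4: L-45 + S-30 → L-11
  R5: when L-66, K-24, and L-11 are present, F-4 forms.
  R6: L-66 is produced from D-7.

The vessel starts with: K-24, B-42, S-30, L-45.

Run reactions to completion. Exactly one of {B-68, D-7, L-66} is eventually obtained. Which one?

B-68

K-24 and S-30 present → F-58 forms (R1).
B-42 and F-58 present → B-68 forms (R2).
D-7 would need F-4 (R3), but F-4 never forms. L-66 would need D-7 (R6), but D-7 never forms.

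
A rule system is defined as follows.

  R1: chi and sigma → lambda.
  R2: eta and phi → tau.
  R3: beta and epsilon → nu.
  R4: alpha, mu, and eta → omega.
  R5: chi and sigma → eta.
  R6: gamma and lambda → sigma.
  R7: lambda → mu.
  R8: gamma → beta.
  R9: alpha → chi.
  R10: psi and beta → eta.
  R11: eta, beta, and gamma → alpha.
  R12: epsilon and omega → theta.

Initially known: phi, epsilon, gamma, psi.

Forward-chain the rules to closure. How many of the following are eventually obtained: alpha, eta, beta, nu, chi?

gamma holds, so beta follows (R8).
From psi and beta, R10 gives eta.
From beta and epsilon, R3 gives nu.
eta, beta, and gamma hold, so alpha follows (R11).
From alpha, R9 gives chi.
alpha: reached.
eta: reached.
beta: reached.
nu: reached.
chi: reached.
All 5 are reached.

5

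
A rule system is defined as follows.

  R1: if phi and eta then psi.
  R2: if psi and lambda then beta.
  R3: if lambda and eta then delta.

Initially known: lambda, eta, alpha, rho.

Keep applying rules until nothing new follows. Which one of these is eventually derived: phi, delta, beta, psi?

delta

From lambda and eta, R3 gives delta.
psi would need phi and eta (R1), but phi is never established. beta would need psi and lambda (R2), but psi is never established. No rule produces phi, and it is not given.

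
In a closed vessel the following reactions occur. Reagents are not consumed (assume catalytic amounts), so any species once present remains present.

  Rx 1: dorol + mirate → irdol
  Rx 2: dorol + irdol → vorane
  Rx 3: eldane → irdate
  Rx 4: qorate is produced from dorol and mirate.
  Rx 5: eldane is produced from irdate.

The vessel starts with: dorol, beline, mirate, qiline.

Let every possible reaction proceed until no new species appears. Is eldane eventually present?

No

eldane would need irdate (Rx 5), but irdate never forms.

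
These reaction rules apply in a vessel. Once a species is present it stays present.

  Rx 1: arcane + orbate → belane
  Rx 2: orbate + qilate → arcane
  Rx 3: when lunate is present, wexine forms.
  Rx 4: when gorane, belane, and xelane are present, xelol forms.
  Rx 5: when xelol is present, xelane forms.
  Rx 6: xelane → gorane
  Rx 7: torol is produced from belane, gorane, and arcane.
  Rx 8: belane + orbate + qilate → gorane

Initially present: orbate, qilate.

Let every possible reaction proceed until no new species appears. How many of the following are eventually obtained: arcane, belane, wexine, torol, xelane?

orbate and qilate present → arcane forms (Rx 2).
arcane and orbate present → belane forms (Rx 1).
belane, orbate, and qilate present → gorane forms (Rx 8).
belane, gorane, and arcane present → torol forms (Rx 7).
arcane: reached.
belane: reached.
wexine would need lunate (Rx 3), but lunate never forms.
torol: reached.
xelane would need xelol (Rx 5), but xelol never forms.
Reached: arcane, belane, and torol — 3 of the 5.

3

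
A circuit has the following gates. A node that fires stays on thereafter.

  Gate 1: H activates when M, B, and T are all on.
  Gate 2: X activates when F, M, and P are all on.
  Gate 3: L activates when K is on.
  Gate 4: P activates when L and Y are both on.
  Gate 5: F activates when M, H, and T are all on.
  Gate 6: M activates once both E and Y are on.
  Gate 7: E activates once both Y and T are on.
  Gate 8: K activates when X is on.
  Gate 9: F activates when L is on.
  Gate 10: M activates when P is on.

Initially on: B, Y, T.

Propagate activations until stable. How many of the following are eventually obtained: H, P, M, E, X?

3

Gate 7: Y and T on → E on.
Gate 6: E and Y on → M on.
M, B, and T are on, so H activates (Gate 1).
H: reached.
P would need L and Y (Gate 4), but L never turns on.
M: reached.
E: reached.
X would need F, M, and P (Gate 2), but P never turns on.
Reached: H, M, and E — 3 of the 5.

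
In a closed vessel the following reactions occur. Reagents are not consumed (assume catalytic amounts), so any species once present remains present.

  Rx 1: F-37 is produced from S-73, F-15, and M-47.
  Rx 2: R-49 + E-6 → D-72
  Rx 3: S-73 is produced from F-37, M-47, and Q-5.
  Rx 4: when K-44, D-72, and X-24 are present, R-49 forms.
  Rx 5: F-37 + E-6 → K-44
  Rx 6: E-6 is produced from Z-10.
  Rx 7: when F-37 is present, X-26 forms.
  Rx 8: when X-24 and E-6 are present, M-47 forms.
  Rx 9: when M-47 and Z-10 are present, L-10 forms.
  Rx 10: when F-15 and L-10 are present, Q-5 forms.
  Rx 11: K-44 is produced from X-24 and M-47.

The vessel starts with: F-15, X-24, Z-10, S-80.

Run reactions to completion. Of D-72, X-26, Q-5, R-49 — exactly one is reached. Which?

Q-5

Z-10 present → E-6 forms (Rx 6).
X-24 and E-6 present → M-47 forms (Rx 8).
M-47 and Z-10 present → L-10 forms (Rx 9).
F-15 and L-10 present → Q-5 forms (Rx 10).
D-72 would need R-49 and E-6 (Rx 2), but R-49 never forms. R-49 would need K-44, D-72, and X-24 (Rx 4), but D-72 never forms. X-26 would need F-37 (Rx 7), but F-37 never forms.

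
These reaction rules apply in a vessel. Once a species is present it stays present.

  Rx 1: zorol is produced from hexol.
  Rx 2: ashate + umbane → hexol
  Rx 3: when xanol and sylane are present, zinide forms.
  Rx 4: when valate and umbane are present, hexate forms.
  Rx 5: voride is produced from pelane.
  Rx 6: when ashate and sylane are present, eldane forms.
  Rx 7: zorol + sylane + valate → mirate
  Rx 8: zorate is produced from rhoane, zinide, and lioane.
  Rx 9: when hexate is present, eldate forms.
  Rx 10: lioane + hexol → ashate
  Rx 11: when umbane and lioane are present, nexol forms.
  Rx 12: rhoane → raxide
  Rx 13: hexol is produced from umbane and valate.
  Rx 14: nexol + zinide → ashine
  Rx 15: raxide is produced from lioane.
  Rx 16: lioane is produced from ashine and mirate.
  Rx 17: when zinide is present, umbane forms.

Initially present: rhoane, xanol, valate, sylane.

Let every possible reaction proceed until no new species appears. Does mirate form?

Yes

xanol and sylane present → zinide forms (Rx 3).
zinide present → umbane forms (Rx 17).
umbane and valate present → hexol forms (Rx 13).
hexol present → zorol forms (Rx 1).
zorol, sylane, and valate present → mirate forms (Rx 7).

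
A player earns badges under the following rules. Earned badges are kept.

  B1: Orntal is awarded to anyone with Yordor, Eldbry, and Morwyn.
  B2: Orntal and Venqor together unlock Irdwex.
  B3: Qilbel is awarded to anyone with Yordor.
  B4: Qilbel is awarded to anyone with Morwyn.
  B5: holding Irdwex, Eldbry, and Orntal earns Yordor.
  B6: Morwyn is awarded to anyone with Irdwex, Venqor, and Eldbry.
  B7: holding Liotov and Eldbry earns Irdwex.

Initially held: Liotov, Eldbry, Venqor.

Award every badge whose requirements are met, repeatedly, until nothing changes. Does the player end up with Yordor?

No

Yordor would need Irdwex, Eldbry, and Orntal (B5), but Orntal is never earned.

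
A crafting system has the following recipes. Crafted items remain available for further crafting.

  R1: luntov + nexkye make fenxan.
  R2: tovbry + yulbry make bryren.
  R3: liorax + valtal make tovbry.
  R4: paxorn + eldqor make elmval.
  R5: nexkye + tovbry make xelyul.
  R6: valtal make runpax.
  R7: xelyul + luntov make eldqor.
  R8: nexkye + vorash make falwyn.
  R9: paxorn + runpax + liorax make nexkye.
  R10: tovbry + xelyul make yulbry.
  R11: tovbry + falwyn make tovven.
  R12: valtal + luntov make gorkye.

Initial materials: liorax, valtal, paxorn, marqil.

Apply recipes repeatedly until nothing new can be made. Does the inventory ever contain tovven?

tovven would need tovbry and falwyn (R11), but falwyn is never obtained.

No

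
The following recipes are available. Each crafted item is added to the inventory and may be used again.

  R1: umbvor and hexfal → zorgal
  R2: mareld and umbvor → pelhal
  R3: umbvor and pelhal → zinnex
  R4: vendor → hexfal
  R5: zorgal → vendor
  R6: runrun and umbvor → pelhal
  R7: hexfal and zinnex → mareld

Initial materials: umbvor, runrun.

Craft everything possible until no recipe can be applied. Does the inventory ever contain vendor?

No

vendor would need zorgal (R5), but zorgal is never obtained.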